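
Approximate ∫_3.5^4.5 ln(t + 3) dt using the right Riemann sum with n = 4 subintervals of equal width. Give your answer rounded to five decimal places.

Δt = (4.5 − 3.5)/4 = 0.25.
Right endpoints: 3.75, 4, 4.25, 4.5.
f(3.75) ≈ 1.90954, f(4) ≈ 1.94591, f(4.25) ≈ 1.98100, f(4.5) ≈ 2.01490.
Sum = Δt · [f(3.75) + f(4) + f(4.25) + f(4.5)].
Sum ≈ 1.96284.

1.96284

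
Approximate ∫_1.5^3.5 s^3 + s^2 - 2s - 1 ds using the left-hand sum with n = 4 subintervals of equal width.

Δs = (3.5 − 1.5)/4 = 0.5.
Left endpoints: 1.5, 2, 2.5, 3.
f(1.5) = 1.625, f(2) = 7, f(2.5) = 15.875, f(3) = 29.
Sum = Δs · [f(1.5) + f(2) + f(2.5) + f(3)].
Sum = 26.75.

26.75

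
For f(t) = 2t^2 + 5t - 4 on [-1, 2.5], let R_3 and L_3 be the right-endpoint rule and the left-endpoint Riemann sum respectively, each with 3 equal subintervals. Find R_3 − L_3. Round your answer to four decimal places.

R_3 ≈ 28.129630.
L_3 ≈ -4.537037.
R_3 − L_3 ≈ 32.6667.

32.6667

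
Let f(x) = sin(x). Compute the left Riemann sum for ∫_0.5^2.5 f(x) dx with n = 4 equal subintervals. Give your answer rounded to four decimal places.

1.6138

Δx = (2.5 − 0.5)/4 = 0.5.
Left endpoints: 0.5, 1, 1.5, 2.
f(0.5) ≈ 0.4794, f(1) ≈ 0.8415, f(1.5) ≈ 0.9975, f(2) ≈ 0.9093.
Sum = Δx · [f(0.5) + f(1) + f(1.5) + f(2)].
Sum ≈ 1.6138.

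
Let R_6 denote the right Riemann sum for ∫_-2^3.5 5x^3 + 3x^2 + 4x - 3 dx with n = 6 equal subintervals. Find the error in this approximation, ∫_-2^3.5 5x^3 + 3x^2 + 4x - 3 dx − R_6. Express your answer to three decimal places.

Exact integral: ∫_-2^3.5 f(x) dx = 218.453125.
R_6 ≈ 367.44488.
Error ≈ 218.453125 − 367.44488 ≈ -148.992.

-148.992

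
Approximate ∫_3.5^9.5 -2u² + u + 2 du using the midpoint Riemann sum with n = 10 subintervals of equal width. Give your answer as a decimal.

Δu = (9.5 − 3.5)/10 = 0.6.
Midpoints: 3.8, 4.4, 5, 5.6, 6.2, 6.8, 7.4, 8, 8.6, 9.2.
f(3.8) = -23.08, f(4.4) = -32.32, f(5) = -43, f(5.6) = -55.12, f(6.2) = -68.68, f(6.8) = -83.68, f(7.4) = -100.12, f(8) = -118, f(8.6) = -137.32, f(9.2) = -158.08.
Sum = Δu · [f(3.8) + f(4.4) + f(5) + ...].
Sum = -491.64.

-491.64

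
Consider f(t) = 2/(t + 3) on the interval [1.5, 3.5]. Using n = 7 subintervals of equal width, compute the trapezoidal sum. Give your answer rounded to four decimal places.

0.7358

Δt = (3.5 − 1.5)/7 = 2/7.
f(1.5) = 4/9, f(25/14) = 28/67, f(29/14) = 28/71, f(33/14) = 28/75, f(37/14) = 28/79, f(41/14) = 28/83, f(45/14) = 28/87, f(3.5) = 4/13.
T_7 = (Δt/2)·[f(t_0) + 2f(t_1) + ... + 2f(t_{6}) + f(t_7)].
Sum ≈ 0.7358.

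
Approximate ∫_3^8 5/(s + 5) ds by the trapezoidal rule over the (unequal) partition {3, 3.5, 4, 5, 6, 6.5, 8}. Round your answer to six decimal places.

2.431188

Subinterval widths: 0.5, 0.5, 1, 1, 0.5, 1.5.
f(3) = 0.625, f(3.5) = 10/17, f(4) = 5/9, f(5) = 0.5, f(6) = 5/11, f(6.5) = 10/23, f(8) = 5/13.
On each subinterval the trapezoid contributes (Δs_i/2)·[f(s_{i-1}) + f(s_i)].
Sum ≈ 2.431188.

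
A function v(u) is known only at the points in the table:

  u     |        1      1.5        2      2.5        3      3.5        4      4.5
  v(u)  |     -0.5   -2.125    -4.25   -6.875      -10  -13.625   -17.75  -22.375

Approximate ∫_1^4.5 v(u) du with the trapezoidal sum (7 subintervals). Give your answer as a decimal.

-33.03125

Δu = 0.5.
T_7 = (0.5/2)·[(-0.5) + 2·(-2.125) + 2·(-4.25) + 2·(-6.875) + 2·(-10) + 2·(-13.625) + 2·(-17.75) + (-22.375)] = -33.03125.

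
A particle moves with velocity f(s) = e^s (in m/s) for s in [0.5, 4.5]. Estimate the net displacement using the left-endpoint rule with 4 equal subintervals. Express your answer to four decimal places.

Δs = (4.5 − 0.5)/4 = 1.
Left endpoints: 0.5, 1.5, 2.5, 3.5.
f(0.5) ≈ 1.6487, f(1.5) ≈ 4.4817, f(2.5) ≈ 12.1825, f(3.5) ≈ 33.1155.
Sum = Δs · [f(0.5) + f(1.5) + f(2.5) + f(3.5)].
Sum ≈ 51.4284.

51.4284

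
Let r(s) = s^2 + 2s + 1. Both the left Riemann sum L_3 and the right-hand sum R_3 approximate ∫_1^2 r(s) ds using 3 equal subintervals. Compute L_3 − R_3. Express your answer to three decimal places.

-1.667

L_3 ≈ 5.51852.
R_3 ≈ 7.18519.
L_3 − R_3 ≈ -1.667.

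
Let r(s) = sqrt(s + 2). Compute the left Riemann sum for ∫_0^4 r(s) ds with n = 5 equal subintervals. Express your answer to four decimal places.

7.4903

Δs = (4 − 0)/5 = 0.8.
Left endpoints: 0, 0.8, 1.6, 2.4, 3.2.
r(0) ≈ 1.4142, r(0.8) ≈ 1.6733, r(1.6) ≈ 1.8974, r(2.4) ≈ 2.0976, r(3.2) ≈ 2.2804.
Sum = Δs · [r(0) + r(0.8) + r(1.6) + r(2.4) + r(3.2)].
Sum ≈ 7.4903.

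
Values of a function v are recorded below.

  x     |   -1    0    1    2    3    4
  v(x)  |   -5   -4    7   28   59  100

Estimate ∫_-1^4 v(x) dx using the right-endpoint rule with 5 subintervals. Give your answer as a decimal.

Δx = 1.
Sum = 1·[(-4) + 7 + 28 + 59 + 100] = 190.

190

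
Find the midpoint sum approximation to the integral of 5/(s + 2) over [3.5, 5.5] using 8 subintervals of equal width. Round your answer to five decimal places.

1.55058

Δs = (5.5 − 3.5)/8 = 0.25.
Midpoints: 3.625, 3.875, 4.125, 4.375, 4.625, 4.875, 5.125, 5.375.
f(3.625) = 8/9, f(3.875) = 40/47, f(4.125) = 40/49, f(4.375) = 40/51, f(4.625) = 40/53, f(4.875) = 8/11, f(5.125) = 40/57, f(5.375) = 40/59.
Sum = Δs · [f(3.625) + f(3.875) + f(4.125) + ...].
Sum ≈ 1.55058.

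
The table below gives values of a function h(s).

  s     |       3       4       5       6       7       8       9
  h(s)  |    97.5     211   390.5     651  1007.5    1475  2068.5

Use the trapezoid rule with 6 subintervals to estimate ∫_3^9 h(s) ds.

Δs = 1.
T_6 = (1/2)·[97.5 + 2·211 + 2·390.5 + 2·651 + 2·1007.5 + 2·1475 + 2068.5] = 4818.

4818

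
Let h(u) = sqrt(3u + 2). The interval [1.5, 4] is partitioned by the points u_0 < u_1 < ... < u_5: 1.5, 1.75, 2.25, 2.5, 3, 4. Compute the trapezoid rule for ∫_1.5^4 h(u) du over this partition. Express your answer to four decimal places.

7.9518

Subinterval widths: 0.25, 0.5, 0.25, 0.5, 1.
h(1.5) ≈ 2.5495, h(1.75) ≈ 2.6926, h(2.25) ≈ 2.9580, h(2.5) ≈ 3.0822, h(3) ≈ 3.3166, h(4) ≈ 3.7417.
On each subinterval the trapezoid contributes (Δu_i/2)·[h(u_{i-1}) + h(u_i)].
Sum ≈ 7.9518.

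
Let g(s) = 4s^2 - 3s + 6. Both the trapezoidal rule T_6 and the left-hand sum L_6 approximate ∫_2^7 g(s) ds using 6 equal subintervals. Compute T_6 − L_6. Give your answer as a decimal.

T_6 ≈ 411.481481.
L_6 ≈ 342.731481.
T_6 − L_6 = 68.75.

68.75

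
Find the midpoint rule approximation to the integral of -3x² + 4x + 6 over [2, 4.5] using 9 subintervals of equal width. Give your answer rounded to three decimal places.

-35.577

Δx = (4.5 − 2)/9 = 5/18.
Midpoints: 77/36, 29/12, 97/36, 107/36, 3.25, 127/36, 137/36, 49/12, 157/36.
f(77/36) = 359/432, f(29/12) = -89/48, f(97/36) = -2161/432, f(107/36) = -3721/432, f(3.25) = -12.6875, f(127/36) = -7441/432, f(137/36) = -9601/432, f(49/12) = -27.6875, f(157/36) = -14521/432.
Sum = Δx · [f(77/36) + f(29/12) + f(97/36) + ...].
Sum ≈ -35.577.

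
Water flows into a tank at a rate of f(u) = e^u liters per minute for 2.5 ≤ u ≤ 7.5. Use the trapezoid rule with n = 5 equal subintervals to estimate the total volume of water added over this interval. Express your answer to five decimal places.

1943.07860

Δu = (7.5 − 2.5)/5 = 1.
f(2.5) ≈ 12.18249, f(3.5) ≈ 33.11545, f(4.5) ≈ 90.01713, f(5.5) ≈ 244.69193, f(6.5) ≈ 665.14163, f(7.5) ≈ 1808.04241.
T_5 = (Δu/2)·[f(u_0) + 2f(u_1) + ... + 2f(u_{4}) + f(u_5)].
Sum ≈ 1943.07860.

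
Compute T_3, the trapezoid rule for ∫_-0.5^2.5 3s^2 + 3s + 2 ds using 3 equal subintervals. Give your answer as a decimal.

Δs = (2.5 − (-0.5))/3 = 1.
f(-0.5) = 1.25, f(0.5) = 4.25, f(1.5) = 13.25, f(2.5) = 28.25.
T_3 = (Δs/2)·[f(s_0) + 2f(s_1) + 2f(s_2) + f(s_3)].
Sum = 32.25.

32.25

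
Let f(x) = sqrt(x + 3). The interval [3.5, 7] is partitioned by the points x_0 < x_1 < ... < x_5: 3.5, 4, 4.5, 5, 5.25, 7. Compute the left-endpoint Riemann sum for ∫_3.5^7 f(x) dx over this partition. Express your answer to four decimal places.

9.7005

Subinterval widths: 0.5, 0.5, 0.5, 0.25, 1.75.
Left endpoints: 3.5, 4, 4.5, 5, 5.25.
f(3.5) ≈ 2.5495, f(4) ≈ 2.6458, f(4.5) ≈ 2.7386, f(5) ≈ 2.8284, f(5.25) ≈ 2.8723.
Sum = Σ Δx_i · f(x_i).
Sum ≈ 9.7005.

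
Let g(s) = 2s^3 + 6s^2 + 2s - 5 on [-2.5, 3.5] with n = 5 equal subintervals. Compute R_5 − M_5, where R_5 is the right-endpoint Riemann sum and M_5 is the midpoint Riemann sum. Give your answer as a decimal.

R_5 = 260.46.
M_5 = 142.02.
R_5 − M_5 = 118.44.

118.44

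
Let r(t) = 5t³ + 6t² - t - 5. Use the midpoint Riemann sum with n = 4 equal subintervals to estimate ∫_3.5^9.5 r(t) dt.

11437.3125

Δt = (9.5 − 3.5)/4 = 1.5.
Midpoints: 4.25, 5.75, 7.25, 8.75.
r(4.25) = 482.953125, r(5.75) = 1138.171875, r(7.25) = 2208.515625, r(8.75) = 3795.234375.
Sum = Δt · [r(4.25) + r(5.75) + r(7.25) + r(8.75)].
Sum = 11437.3125.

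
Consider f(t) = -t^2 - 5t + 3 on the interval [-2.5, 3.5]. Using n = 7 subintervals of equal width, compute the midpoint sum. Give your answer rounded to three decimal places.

Δt = (3.5 − (-2.5))/7 = 6/7.
Midpoints: -29/14, -17/14, -5/14, 0.5, 19/14, 31/14, 43/14.
f(-29/14) = 1777/196, f(-17/14) = 1489/196, f(-5/14) = 913/196, f(0.5) = 0.25, f(19/14) = -1103/196, f(31/14) = -2543/196, f(43/14) = -4271/196.
Sum = Δt · [f(-29/14) + f(-17/14) + f(-5/14) + ...].
Sum ≈ -16.133.

-16.133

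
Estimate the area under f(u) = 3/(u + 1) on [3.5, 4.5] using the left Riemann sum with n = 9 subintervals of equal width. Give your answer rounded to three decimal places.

0.609

Δu = (4.5 − 3.5)/9 = 1/9.
Left endpoints: 3.5, 65/18, 67/18, 23/6, 71/18, 73/18, 25/6, 77/18, 79/18.
f(3.5) = 2/3, f(65/18) = 54/83, f(67/18) = 54/85, f(23/6) = 18/29, f(71/18) = 54/89, f(73/18) = 54/91, f(25/6) = 18/31, f(77/18) = 54/95, f(79/18) = 54/97.
Sum = Δu · [f(3.5) + f(65/18) + f(67/18) + ...].
Sum ≈ 0.609.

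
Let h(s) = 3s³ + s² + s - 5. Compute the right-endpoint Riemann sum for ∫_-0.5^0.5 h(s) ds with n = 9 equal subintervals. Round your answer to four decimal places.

-4.8174

Δs = (0.5 − (-0.5))/9 = 1/9.
Right endpoints: -7/18, -5/18, -1/6, -1/18, 1/18, 1/6, 5/18, 7/18, 0.5.
h(-7/18) = -10525/1944, h(-5/18) = -10235/1944, h(-1/6) = -371/72, h(-1/18) = -9823/1944, h(1/18) = -9605/1944, h(1/6) = -115/24, h(5/18) = -8905/1944, h(7/18) = -8327/1944, h(0.5) = -3.875.
Sum = Δs · [h(-7/18) + h(-5/18) + h(-1/6) + ...].
Sum ≈ -4.8174.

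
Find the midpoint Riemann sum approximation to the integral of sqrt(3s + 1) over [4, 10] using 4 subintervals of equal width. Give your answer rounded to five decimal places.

Δs = (10 − 4)/4 = 1.5.
Midpoints: 4.75, 6.25, 7.75, 9.25.
f(4.75) ≈ 3.90512, f(6.25) ≈ 4.44410, f(7.75) ≈ 4.92443, f(9.25) ≈ 5.36190.
Sum = Δs · [f(4.75) + f(6.25) + f(7.75) + f(9.25)].
Sum ≈ 27.95333.

27.95333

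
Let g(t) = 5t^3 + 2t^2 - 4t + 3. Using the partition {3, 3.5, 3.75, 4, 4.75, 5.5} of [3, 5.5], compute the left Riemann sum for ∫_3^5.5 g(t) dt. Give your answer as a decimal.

876.90625

Subinterval widths: 0.5, 0.25, 0.25, 0.75, 0.75.
Left endpoints: 3, 3.5, 3.75, 4, 4.75.
g(3) = 144, g(3.5) = 227.875, g(3.75) = 279.796875, g(4) = 339, g(4.75) = 564.984375.
Sum = Σ Δt_i · g(t_i).
Sum = 876.90625.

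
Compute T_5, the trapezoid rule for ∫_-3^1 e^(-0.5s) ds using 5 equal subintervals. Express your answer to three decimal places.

Δs = (1 − (-3))/5 = 0.8.
f(-3) ≈ 4.482, f(-2.2) ≈ 3.004, f(-1.4) ≈ 2.014, f(-0.6) ≈ 1.350, f(0.2) ≈ 0.905, f(1) ≈ 0.607.
T_5 = (Δs/2)·[f(s_0) + 2f(s_1) + ... + 2f(s_{4}) + f(s_5)].
Sum ≈ 7.853.

7.853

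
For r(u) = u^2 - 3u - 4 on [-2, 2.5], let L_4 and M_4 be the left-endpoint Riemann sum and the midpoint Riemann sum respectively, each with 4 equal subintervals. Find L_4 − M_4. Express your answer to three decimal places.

7.752

L_4 = -6.22265625.
M_4 ≈ -13.97461.
L_4 − M_4 ≈ 7.752.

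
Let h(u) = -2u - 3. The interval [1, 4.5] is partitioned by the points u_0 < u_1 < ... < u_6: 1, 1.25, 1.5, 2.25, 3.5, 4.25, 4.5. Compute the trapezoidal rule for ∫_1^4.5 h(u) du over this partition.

-29.75

Subinterval widths: 0.25, 0.25, 0.75, 1.25, 0.75, 0.25.
h(1) = -5, h(1.25) = -5.5, h(1.5) = -6, h(2.25) = -7.5, h(3.5) = -10, h(4.25) = -11.5, h(4.5) = -12.
On each subinterval the trapezoid contributes (Δu_i/2)·[h(u_{i-1}) + h(u_i)].
Sum = -29.75.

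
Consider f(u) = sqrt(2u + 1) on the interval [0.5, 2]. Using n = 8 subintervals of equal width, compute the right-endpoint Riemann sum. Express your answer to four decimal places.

2.8603

Δu = (2 − 0.5)/8 = 0.1875.
Right endpoints: 0.6875, 0.875, 1.0625, 1.25, 1.4375, 1.625, 1.8125, 2.
f(0.6875) ≈ 1.5411, f(0.875) ≈ 1.6583, f(1.0625) ≈ 1.7678, f(1.25) ≈ 1.8708, f(1.4375) ≈ 1.9685, f(1.625) ≈ 2.0616, f(1.8125) ≈ 2.1506, f(2) ≈ 2.2361.
Sum = Δu · [f(0.6875) + f(0.875) + f(1.0625) + ...].
Sum ≈ 2.8603.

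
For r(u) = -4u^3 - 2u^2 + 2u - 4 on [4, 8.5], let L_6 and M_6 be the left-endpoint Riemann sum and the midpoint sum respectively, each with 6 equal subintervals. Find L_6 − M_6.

L_6 = -4461.046875.
M_6 = -5276.3203125.
L_6 − M_6 = 815.2734375.

815.2734375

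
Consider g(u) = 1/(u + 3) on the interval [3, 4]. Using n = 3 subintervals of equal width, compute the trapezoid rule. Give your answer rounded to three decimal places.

0.154

Δu = (4 − 3)/3 = 1/3.
g(3) = 1/6, g(10/3) = 3/19, g(11/3) = 0.15, g(4) = 1/7.
T_3 = (Δu/2)·[g(u_0) + 2g(u_1) + 2g(u_2) + g(u_3)].
Sum ≈ 0.154.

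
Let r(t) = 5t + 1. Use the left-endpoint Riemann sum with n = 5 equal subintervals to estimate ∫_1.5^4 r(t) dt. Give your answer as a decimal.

33.75

Δt = (4 − 1.5)/5 = 0.5.
Left endpoints: 1.5, 2, 2.5, 3, 3.5.
r(1.5) = 8.5, r(2) = 11, r(2.5) = 13.5, r(3) = 16, r(3.5) = 18.5.
Sum = Δt · [r(1.5) + r(2) + r(2.5) + r(3) + r(3.5)].
Sum = 33.75.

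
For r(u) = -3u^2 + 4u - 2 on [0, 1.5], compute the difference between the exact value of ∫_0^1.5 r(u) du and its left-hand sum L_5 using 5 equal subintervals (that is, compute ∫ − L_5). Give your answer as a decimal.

-0.045

Exact integral: ∫_0^1.5 r(u) du = -1.875.
L_5 = -1.83.
Error = -1.875 − (-1.83) = -0.045.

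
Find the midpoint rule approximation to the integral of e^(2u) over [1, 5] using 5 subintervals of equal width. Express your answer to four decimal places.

Δu = (5 − 1)/5 = 0.8.
Midpoints: 1.4, 2.2, 3, 3.8, 4.6.
f(1.4) ≈ 16.4446, f(2.2) ≈ 81.4509, f(3) ≈ 403.4288, f(3.8) ≈ 1998.1959, f(4.6) ≈ 9897.1291.
Sum = Δu · [f(1.4) + f(2.2) + f(3) + f(3.8) + f(4.6)].
Sum ≈ 9917.3194.

9917.3194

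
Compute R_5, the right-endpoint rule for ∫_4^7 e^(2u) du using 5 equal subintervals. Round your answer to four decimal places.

Δu = (7 − 4)/5 = 0.6.
Right endpoints: 4.6, 5.2, 5.8, 6.4, 7.
f(4.6) ≈ 9897.1291, f(5.2) ≈ 32859.6257, f(5.8) ≈ 109097.7993, f(6.4) ≈ 362217.4496, f(7) ≈ 1202604.2842.
Sum = Δu · [f(4.6) + f(5.2) + f(5.8) + f(6.4) + f(7)].
Sum ≈ 1030005.7727.

1030005.7727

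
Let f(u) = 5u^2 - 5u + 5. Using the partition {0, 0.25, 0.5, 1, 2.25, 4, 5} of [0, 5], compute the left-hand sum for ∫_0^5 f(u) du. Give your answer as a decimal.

Subinterval widths: 0.25, 0.25, 0.5, 1.25, 1.75, 1.
Left endpoints: 0, 0.25, 0.5, 1, 2.25, 4.
f(0) = 5, f(0.25) = 4.0625, f(0.5) = 3.75, f(1) = 5, f(2.25) = 19.0625, f(4) = 65.
Sum = Σ Δu_i · f(u_i).
Sum = 108.75.

108.75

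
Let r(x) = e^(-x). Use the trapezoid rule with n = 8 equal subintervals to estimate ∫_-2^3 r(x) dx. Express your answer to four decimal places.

7.5766

Δx = (3 − (-2))/8 = 0.625.
r(-2) ≈ 7.3891, r(-1.375) ≈ 3.9551, r(-0.75) ≈ 2.1170, r(-0.125) ≈ 1.1331, r(0.5) ≈ 0.6065, r(1.125) ≈ 0.3247, r(1.75) ≈ 0.1738, r(2.375) ≈ 0.0930, r(3) ≈ 0.0498.
T_8 = (Δx/2)·[r(x_0) + 2r(x_1) + ... + 2r(x_{7}) + r(x_8)].
Sum ≈ 7.5766.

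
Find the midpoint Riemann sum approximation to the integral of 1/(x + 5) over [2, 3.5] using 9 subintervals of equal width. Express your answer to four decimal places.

Δx = (3.5 − 2)/9 = 1/6.
Midpoints: 25/12, 2.25, 29/12, 31/12, 2.75, 35/12, 37/12, 3.25, 41/12.
f(25/12) = 12/85, f(2.25) = 4/29, f(29/12) = 12/89, f(31/12) = 12/91, f(2.75) = 4/31, f(35/12) = 12/95, f(37/12) = 12/97, f(3.25) = 4/33, f(41/12) = 12/101.
Sum = Δx · [f(25/12) + f(2.25) + f(29/12) + ...].
Sum ≈ 0.1941.

0.1941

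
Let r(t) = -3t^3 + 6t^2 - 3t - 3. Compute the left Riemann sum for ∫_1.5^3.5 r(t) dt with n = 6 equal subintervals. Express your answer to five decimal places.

-40.61111

Δt = (3.5 − 1.5)/6 = 1/3.
Left endpoints: 1.5, 11/6, 13/6, 2.5, 17/6, 19/6.
r(1.5) = -4.125, r(11/6) = -491/72, r(13/6) = -853/72, r(2.5) = -19.875, r(17/6) = -2273/72, r(19/6) = -3427/72.
Sum = Δt · [r(1.5) + r(11/6) + r(13/6) + ...].
Sum ≈ -40.61111.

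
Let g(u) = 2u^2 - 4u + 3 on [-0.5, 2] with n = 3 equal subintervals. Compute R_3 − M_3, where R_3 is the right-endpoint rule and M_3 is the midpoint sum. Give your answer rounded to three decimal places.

-0.174

R_3 ≈ 4.95370.
M_3 ≈ 5.12731.
R_3 − M_3 ≈ -0.174.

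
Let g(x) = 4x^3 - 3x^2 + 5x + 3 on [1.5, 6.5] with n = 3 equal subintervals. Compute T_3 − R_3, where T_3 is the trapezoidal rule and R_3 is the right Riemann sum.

-825

T_3 ≈ 1727.91667.
R_3 ≈ 2552.91667.
T_3 − R_3 = -825.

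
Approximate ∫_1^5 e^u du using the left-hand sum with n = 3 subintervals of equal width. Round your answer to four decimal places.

69.5358

Δu = (5 − 1)/3 = 4/3.
Left endpoints: 1, 7/3, 11/3.
f(1) ≈ 2.7183, f(7/3) ≈ 10.3123, f(11/3) ≈ 39.1213.
Sum = Δu · [f(1) + f(7/3) + f(11/3)].
Sum ≈ 69.5358.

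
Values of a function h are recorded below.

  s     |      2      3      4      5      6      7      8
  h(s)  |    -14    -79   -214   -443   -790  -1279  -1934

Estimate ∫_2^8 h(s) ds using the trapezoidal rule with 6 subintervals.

-3779

Δs = 1.
T_6 = (1/2)·[(-14) + 2·(-79) + 2·(-214) + 2·(-443) + 2·(-790) + 2·(-1279) + (-1934)] = -3779.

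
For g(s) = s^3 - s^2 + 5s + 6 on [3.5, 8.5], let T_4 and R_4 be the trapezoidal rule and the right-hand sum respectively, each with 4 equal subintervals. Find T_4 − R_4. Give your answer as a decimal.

-335.15625

T_4 = 1279.21875.
R_4 = 1614.375.
T_4 − R_4 = -335.15625.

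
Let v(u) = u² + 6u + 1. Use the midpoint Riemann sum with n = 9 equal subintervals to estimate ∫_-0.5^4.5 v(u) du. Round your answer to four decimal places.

95.2881

Δu = (4.5 − (-0.5))/9 = 5/9.
Midpoints: -2/9, 1/3, 8/9, 13/9, 2, 23/9, 28/9, 11/3, 38/9.
v(-2/9) = -23/81, v(1/3) = 28/9, v(8/9) = 577/81, v(13/9) = 952/81, v(2) = 17, v(23/9) = 1852/81, v(28/9) = 2377/81, v(11/3) = 328/9, v(38/9) = 3577/81.
Sum = Δu · [v(-2/9) + v(1/3) + v(8/9) + ...].
Sum ≈ 95.2881.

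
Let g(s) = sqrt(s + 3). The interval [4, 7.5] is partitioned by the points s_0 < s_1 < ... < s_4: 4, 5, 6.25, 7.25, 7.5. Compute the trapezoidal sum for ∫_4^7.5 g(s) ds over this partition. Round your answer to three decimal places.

Subinterval widths: 1, 1.25, 1, 0.25.
g(4) ≈ 2.646, g(5) ≈ 2.828, g(6.25) ≈ 3.041, g(7.25) ≈ 3.202, g(7.5) ≈ 3.240.
On each subinterval the trapezoid contributes (Δs_i/2)·[g(s_{i-1}) + g(s_i)].
Sum ≈ 10.332.

10.332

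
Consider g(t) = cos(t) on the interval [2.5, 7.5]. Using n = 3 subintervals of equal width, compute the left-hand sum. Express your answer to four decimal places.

Δt = (7.5 − 2.5)/3 = 5/3.
Left endpoints: 2.5, 25/6, 35/6.
g(2.5) ≈ -0.8011, g(25/6) ≈ -0.5190, g(35/6) ≈ 0.9005.
Sum = Δt · [g(2.5) + g(25/6) + g(35/6)].
Sum ≈ -0.6994.

-0.6994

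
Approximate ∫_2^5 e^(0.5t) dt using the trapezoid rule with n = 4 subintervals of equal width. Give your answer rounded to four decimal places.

19.1497

Δt = (5 − 2)/4 = 0.75.
f(2) ≈ 2.7183, f(2.75) ≈ 3.9551, f(3.5) ≈ 5.7546, f(4.25) ≈ 8.3729, f(5) ≈ 12.1825.
T_4 = (Δt/2)·[f(t_0) + 2f(t_1) + 2f(t_2) + 2f(t_3) + f(t_4)].
Sum ≈ 19.1497.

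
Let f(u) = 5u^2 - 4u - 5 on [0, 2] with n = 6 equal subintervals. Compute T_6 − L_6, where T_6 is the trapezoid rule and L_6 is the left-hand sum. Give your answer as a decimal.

T_6 ≈ -4.48148.
L_6 ≈ -6.48148.
T_6 − L_6 = 2.

2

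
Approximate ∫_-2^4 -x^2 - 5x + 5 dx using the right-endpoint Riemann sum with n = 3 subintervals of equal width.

Δx = (4 − (-2))/3 = 2.
Right endpoints: 0, 2, 4.
f(0) = 5, f(2) = -9, f(4) = -31.
Sum = Δx · [f(0) + f(2) + f(4)].
Sum = -70.

-70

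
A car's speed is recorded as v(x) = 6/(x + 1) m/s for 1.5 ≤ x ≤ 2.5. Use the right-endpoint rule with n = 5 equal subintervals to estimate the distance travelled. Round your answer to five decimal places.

Δx = (2.5 − 1.5)/5 = 0.2.
Right endpoints: 1.7, 1.9, 2.1, 2.3, 2.5.
v(1.7) = 20/9, v(1.9) = 60/29, v(2.1) = 60/31, v(2.3) = 20/11, v(2.5) = 12/7.
Sum = Δx · [v(1.7) + v(1.9) + v(2.1) + v(2.3) + v(2.5)].
Sum ≈ 1.95183.

1.95183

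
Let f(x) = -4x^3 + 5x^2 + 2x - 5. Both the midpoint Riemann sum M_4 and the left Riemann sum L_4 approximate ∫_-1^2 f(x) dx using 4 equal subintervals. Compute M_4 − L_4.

M_4 = -11.859375.
L_4 = -6.65625.
M_4 − L_4 = -5.203125.

-5.203125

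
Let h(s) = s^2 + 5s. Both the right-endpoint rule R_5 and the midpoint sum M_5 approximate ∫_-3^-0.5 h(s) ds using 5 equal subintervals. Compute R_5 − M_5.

R_5 = -11.875.
M_5 = -12.96875.
R_5 − M_5 = 1.09375.

1.09375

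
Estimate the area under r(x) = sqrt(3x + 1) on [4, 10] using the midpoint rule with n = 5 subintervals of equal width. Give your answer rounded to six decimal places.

27.948434

Δx = (10 − 4)/5 = 1.2.
Midpoints: 4.6, 5.8, 7, 8.2, 9.4.
r(4.6) ≈ 3.847077, r(5.8) ≈ 4.289522, r(7) ≈ 4.690416, r(8.2) ≈ 5.059644, r(9.4) ≈ 5.403702.
Sum = Δx · [r(4.6) + r(5.8) + r(7) + r(8.2) + r(9.4)].
Sum ≈ 27.948434.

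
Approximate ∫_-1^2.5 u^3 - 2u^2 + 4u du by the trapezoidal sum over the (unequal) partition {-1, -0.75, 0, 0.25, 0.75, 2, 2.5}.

Subinterval widths: 0.25, 0.75, 0.25, 0.5, 1.25, 0.5.
f(-1) = -7, f(-0.75) = -4.546875, f(0) = 0, f(0.25) = 0.890625, f(0.75) = 2.296875, f(2) = 8, f(2.5) = 13.125.
On each subinterval the trapezoid contributes (Δu_i/2)·[f(u_{i-1}) + f(u_i)].
Sum = 9.4765625.

9.4765625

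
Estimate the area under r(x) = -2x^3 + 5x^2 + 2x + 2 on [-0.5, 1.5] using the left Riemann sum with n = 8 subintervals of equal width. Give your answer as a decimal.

Δx = (1.5 − (-0.5))/8 = 0.25.
Left endpoints: -0.5, -0.25, 0, 0.25, 0.5, 0.75, 1, 1.25.
r(-0.5) = 2.5, r(-0.25) = 1.84375, r(0) = 2, r(0.25) = 2.78125, r(0.5) = 4, r(0.75) = 5.46875, r(1) = 7, r(1.25) = 8.40625.
Sum = Δx · [r(-0.5) + r(-0.25) + r(0) + ...].
Sum = 8.5.

8.5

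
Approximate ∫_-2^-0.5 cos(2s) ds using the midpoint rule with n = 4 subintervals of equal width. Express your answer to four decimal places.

Δs = (-0.5 − (-2))/4 = 0.375.
Midpoints: -1.8125, -1.4375, -1.0625, -0.6875.
f(-1.8125) ≈ -0.8854, f(-1.4375) ≈ -0.9647, f(-1.0625) ≈ -0.5263, f(-0.6875) ≈ 0.1945.
Sum = Δs · [f(-1.8125) + f(-1.4375) + f(-1.0625) + f(-0.6875)].
Sum ≈ -0.8182.

-0.8182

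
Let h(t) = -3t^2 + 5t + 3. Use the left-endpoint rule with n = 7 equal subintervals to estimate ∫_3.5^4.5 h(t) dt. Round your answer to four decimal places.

-23.9031

Δt = (4.5 − 3.5)/7 = 1/7.
Left endpoints: 3.5, 51/14, 53/14, 55/14, 57/14, 59/14, 61/14.
h(3.5) = -16.25, h(51/14) = -3645/196, h(53/14) = -4129/196, h(55/14) = -4637/196, h(57/14) = -5169/196, h(59/14) = -5725/196, h(61/14) = -6305/196.
Sum = Δt · [h(3.5) + h(51/14) + h(53/14) + ...].
Sum ≈ -23.9031.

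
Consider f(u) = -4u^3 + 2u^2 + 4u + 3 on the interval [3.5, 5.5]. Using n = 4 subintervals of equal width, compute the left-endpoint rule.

Δu = (5.5 − 3.5)/4 = 0.5.
Left endpoints: 3.5, 4, 4.5, 5.
f(3.5) = -130, f(4) = -205, f(4.5) = -303, f(5) = -427.
Sum = Δu · [f(3.5) + f(4) + f(4.5) + f(5)].
Sum = -532.5.

-532.5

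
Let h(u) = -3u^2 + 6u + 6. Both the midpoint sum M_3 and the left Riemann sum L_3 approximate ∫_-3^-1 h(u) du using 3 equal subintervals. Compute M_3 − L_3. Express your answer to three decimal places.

12.667

M_3 ≈ -37.77778.
L_3 ≈ -50.44444.
M_3 − L_3 ≈ 12.667.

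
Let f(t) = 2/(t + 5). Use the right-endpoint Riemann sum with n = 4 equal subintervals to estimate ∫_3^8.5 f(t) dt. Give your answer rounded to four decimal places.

0.9797

Δt = (8.5 − 3)/4 = 1.375.
Right endpoints: 4.375, 5.75, 7.125, 8.5.
f(4.375) = 16/75, f(5.75) = 8/43, f(7.125) = 16/97, f(8.5) = 4/27.
Sum = Δt · [f(4.375) + f(5.75) + f(7.125) + f(8.5)].
Sum ≈ 0.9797.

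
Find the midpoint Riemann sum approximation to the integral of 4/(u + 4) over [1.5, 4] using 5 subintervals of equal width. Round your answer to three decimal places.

Δu = (4 − 1.5)/5 = 0.5.
Midpoints: 1.75, 2.25, 2.75, 3.25, 3.75.
f(1.75) = 16/23, f(2.25) = 0.64, f(2.75) = 16/27, f(3.25) = 16/29, f(3.75) = 16/31.
Sum = Δu · [f(1.75) + f(2.25) + f(2.75) + f(3.25) + f(3.75)].
Sum ≈ 1.498.

1.498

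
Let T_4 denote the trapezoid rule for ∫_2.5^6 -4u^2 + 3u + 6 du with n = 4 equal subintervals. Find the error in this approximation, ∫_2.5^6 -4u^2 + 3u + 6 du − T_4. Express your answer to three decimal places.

1.786

Exact integral: ∫_2.5^6 f(u) du ≈ -201.54167.
T_4 = -203.328125.
Error ≈ -201.54167 − (-203.328125) ≈ 1.786.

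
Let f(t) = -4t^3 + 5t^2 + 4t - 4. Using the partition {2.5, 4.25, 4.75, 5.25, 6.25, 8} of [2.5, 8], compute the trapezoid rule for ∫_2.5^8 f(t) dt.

-3252.59375

Subinterval widths: 1.75, 0.5, 0.5, 1, 1.75.
f(2.5) = -25.25, f(4.25) = -203.75, f(4.75) = -300.875, f(5.25) = -424, f(6.25) = -760.25, f(8) = -1700.
On each subinterval the trapezoid contributes (Δt_i/2)·[f(t_{i-1}) + f(t_i)].
Sum = -3252.59375.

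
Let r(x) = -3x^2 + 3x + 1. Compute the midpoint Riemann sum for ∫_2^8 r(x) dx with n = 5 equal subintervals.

Δx = (8 − 2)/5 = 1.2.
Midpoints: 2.6, 3.8, 5, 6.2, 7.4.
r(2.6) = -11.48, r(3.8) = -30.92, r(5) = -59, r(6.2) = -95.72, r(7.4) = -141.08.
Sum = Δx · [r(2.6) + r(3.8) + r(5) + r(6.2) + r(7.4)].
Sum = -405.84.

-405.84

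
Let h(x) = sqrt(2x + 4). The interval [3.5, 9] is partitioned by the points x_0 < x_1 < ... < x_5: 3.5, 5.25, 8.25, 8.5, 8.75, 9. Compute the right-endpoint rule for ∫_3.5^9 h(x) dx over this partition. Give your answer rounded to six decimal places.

Subinterval widths: 1.75, 3, 0.25, 0.25, 0.25.
Right endpoints: 5.25, 8.25, 8.5, 8.75, 9.
h(5.25) ≈ 3.807887, h(8.25) ≈ 4.527693, h(8.5) ≈ 4.582576, h(8.75) ≈ 4.636809, h(9) ≈ 4.690416.
Sum = Σ Δx_i · h(x_i).
Sum ≈ 23.724329.

23.724329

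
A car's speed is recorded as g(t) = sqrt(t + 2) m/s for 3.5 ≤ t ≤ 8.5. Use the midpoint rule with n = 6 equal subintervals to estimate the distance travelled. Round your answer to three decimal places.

14.085

Δt = (8.5 − 3.5)/6 = 5/6.
Midpoints: 47/12, 4.75, 67/12, 77/12, 7.25, 97/12.
g(47/12) ≈ 2.432, g(4.75) ≈ 2.598, g(67/12) ≈ 2.754, g(77/12) ≈ 2.901, g(7.25) ≈ 3.041, g(97/12) ≈ 3.175.
Sum = Δt · [g(47/12) + g(4.75) + g(67/12) + ...].
Sum ≈ 14.085.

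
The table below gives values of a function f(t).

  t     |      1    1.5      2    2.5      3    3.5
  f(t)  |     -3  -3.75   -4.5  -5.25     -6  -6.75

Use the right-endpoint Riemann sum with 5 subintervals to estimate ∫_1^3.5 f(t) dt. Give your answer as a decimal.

Δt = 0.5.
Sum = 0.5·[(-3.75) + (-4.5) + (-5.25) + (-6) + (-6.75)] = -13.125.

-13.125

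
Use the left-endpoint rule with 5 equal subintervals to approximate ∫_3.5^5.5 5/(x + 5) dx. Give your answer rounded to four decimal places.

Δx = (5.5 − 3.5)/5 = 0.4.
Left endpoints: 3.5, 3.9, 4.3, 4.7, 5.1.
f(3.5) = 10/17, f(3.9) = 50/89, f(4.3) = 50/93, f(4.7) = 50/97, f(5.1) = 50/101.
Sum = Δx · [f(3.5) + f(3.9) + f(4.3) + f(4.7) + f(5.1)].
Sum ≈ 1.0793.

1.0793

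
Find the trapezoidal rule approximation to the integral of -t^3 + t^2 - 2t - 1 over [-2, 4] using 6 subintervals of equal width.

-56

Δt = (4 − (-2))/6 = 1.
f(-2) = 15, f(-1) = 3, f(0) = -1, f(1) = -3, f(2) = -9, f(3) = -25, f(4) = -57.
T_6 = (Δt/2)·[f(t_0) + 2f(t_1) + ... + 2f(t_{5}) + f(t_6)].
Sum = -56.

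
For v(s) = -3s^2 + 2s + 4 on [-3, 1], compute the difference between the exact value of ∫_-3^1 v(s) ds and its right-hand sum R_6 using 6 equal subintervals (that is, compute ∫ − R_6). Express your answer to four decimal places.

Exact integral: ∫_-3^1 v(s) ds = -20.
R_6 ≈ -10.222222.
Error ≈ -20 − (-10.222222) ≈ -9.7778.

-9.7778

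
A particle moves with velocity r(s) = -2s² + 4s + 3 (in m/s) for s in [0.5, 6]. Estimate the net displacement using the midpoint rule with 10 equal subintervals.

Δs = (6 − 0.5)/10 = 0.55.
Midpoints: 0.775, 1.325, 1.875, 2.425, 2.975, 3.525, 4.075, 4.625, 5.175, 5.725.
r(0.775) = 4.89875, r(1.325) = 4.78875, r(1.875) = 3.46875, r(2.425) = 0.93875, r(2.975) = -2.80125, r(3.525) = -7.75125, r(4.075) = -13.91125, r(4.625) = -21.28125, r(5.175) = -29.86125, r(5.725) = -39.65125.
Sum = Δs · [r(0.775) + r(1.325) + r(1.875) + ...].
Sum = -55.639375.

-55.639375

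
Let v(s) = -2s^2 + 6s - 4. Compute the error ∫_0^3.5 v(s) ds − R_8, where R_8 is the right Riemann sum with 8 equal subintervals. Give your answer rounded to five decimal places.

Exact integral: ∫_0^3.5 v(s) ds ≈ -5.8333333.
R_8 ≈ -6.8222656.
Error ≈ -5.8333333 − (-6.8222656) ≈ 0.98893.

0.98893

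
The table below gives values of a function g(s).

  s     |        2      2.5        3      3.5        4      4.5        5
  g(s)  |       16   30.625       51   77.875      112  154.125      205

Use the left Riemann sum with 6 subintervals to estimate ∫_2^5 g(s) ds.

Δs = 0.5.
Sum = 0.5·[16 + 30.625 + 51 + 77.875 + 112 + 154.125] = 220.8125.

220.8125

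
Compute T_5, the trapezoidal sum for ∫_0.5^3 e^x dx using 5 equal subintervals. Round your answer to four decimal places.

Δx = (3 − 0.5)/5 = 0.5.
f(0.5) ≈ 1.6487, f(1) ≈ 2.7183, f(1.5) ≈ 4.4817, f(2) ≈ 7.3891, f(2.5) ≈ 12.1825, f(3) ≈ 20.0855.
T_5 = (Δx/2)·[f(x_0) + 2f(x_1) + ... + 2f(x_{4}) + f(x_5)].
Sum ≈ 18.8193.

18.8193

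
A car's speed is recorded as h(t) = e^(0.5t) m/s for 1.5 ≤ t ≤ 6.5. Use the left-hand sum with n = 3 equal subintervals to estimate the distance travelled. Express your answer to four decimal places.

Δt = (6.5 − 1.5)/3 = 5/3.
Left endpoints: 1.5, 19/6, 29/6.
h(1.5) ≈ 2.1170, h(19/6) ≈ 4.8712, h(29/6) ≈ 11.2084.
Sum = Δt · [h(1.5) + h(19/6) + h(29/6)].
Sum ≈ 30.3277.

30.3277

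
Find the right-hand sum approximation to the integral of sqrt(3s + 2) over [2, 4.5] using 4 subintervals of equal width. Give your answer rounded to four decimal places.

8.8741

Δs = (4.5 − 2)/4 = 0.625.
Right endpoints: 2.625, 3.25, 3.875, 4.5.
f(2.625) ≈ 3.1425, f(3.25) ≈ 3.4278, f(3.875) ≈ 3.6912, f(4.5) ≈ 3.9370.
Sum = Δs · [f(2.625) + f(3.25) + f(3.875) + f(4.5)].
Sum ≈ 8.8741.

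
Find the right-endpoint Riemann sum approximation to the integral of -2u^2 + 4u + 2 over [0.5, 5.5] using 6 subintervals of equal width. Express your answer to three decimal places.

-58.657

Δu = (5.5 − 0.5)/6 = 5/6.
Right endpoints: 4/3, 13/6, 3, 23/6, 14/3, 5.5.
f(4/3) = 34/9, f(13/6) = 23/18, f(3) = -4, f(23/6) = -217/18, f(14/3) = -206/9, f(5.5) = -36.5.
Sum = Δu · [f(4/3) + f(13/6) + f(3) + ...].
Sum ≈ -58.657.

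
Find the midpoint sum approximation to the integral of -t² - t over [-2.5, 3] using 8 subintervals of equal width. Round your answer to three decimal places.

Δt = (3 − (-2.5))/8 = 0.6875.
Midpoints: -2.15625, -1.46875, -0.78125, -0.09375, 0.59375, 1.28125, 1.96875, 2.65625.
f(-2.15625) = -2553/1024, f(-1.46875) = -705/1024, f(-0.78125) = 175/1024, f(-0.09375) = 87/1024, f(0.59375) = -969/1024, f(1.28125) = -2993/1024, f(1.96875) = -5985/1024, f(2.65625) = -9945/1024.
Sum = Δt · [f(-2.15625) + f(-1.46875) + f(-0.78125) + ...].
Sum ≈ -15.367.

-15.367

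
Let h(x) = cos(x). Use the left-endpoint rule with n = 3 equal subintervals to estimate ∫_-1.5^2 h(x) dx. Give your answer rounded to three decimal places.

Δx = (2 − (-1.5))/3 = 7/6.
Left endpoints: -1.5, -1/3, 5/6.
h(-1.5) ≈ 0.071, h(-1/3) ≈ 0.945, h(5/6) ≈ 0.672.
Sum = Δx · [h(-1.5) + h(-1/3) + h(5/6)].
Sum ≈ 1.969.

1.969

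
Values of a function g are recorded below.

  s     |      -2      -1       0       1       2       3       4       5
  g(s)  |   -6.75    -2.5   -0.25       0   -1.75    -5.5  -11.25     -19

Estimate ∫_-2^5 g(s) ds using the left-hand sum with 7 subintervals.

-28

Δs = 1.
Sum = 1·[(-6.75) + (-2.5) + (-0.25) + 0 + (-1.75) + (-5.5) + (-11.25)] = -28.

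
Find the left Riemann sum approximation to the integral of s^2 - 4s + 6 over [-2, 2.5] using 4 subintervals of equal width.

40.18359375

Δs = (2.5 − (-2))/4 = 1.125.
Left endpoints: -2, -0.875, 0.25, 1.375.
f(-2) = 18, f(-0.875) = 10.265625, f(0.25) = 5.0625, f(1.375) = 2.390625.
Sum = Δs · [f(-2) + f(-0.875) + f(0.25) + f(1.375)].
Sum = 40.18359375.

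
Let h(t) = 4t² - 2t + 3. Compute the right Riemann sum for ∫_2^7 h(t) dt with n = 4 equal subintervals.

528.125

Δt = (7 − 2)/4 = 1.25.
Right endpoints: 3.25, 4.5, 5.75, 7.
h(3.25) = 38.75, h(4.5) = 75, h(5.75) = 123.75, h(7) = 185.
Sum = Δt · [h(3.25) + h(4.5) + h(5.75) + h(7)].
Sum = 528.125.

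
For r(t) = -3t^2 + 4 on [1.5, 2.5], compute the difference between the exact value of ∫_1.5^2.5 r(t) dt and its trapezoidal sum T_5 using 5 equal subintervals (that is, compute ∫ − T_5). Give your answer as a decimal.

0.02

Exact integral: ∫_1.5^2.5 r(t) dt = -8.25.
T_5 = -8.27.
Error = -8.25 − (-8.27) = 0.02.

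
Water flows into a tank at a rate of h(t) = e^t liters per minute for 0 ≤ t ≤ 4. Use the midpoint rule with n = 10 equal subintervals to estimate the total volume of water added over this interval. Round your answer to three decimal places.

Δt = (4 − 0)/10 = 0.4.
Midpoints: 0.2, 0.6, 1, 1.4, 1.8, 2.2, 2.6, 3, 3.4, 3.8.
h(0.2) ≈ 1.221, h(0.6) ≈ 1.822, h(1) ≈ 2.718, h(1.4) ≈ 4.055, h(1.8) ≈ 6.050, h(2.2) ≈ 9.025, h(2.6) ≈ 13.464, h(3) ≈ 20.086, h(3.4) ≈ 29.964, h(3.8) ≈ 44.701.
Sum = Δt · [h(0.2) + h(0.6) + h(1) + ...].
Sum ≈ 53.242.

53.242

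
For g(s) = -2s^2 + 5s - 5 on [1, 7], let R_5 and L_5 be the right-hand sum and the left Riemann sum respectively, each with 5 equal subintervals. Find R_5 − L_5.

-79.2

R_5 = -180.48.
L_5 = -101.28.
R_5 − L_5 = -79.2.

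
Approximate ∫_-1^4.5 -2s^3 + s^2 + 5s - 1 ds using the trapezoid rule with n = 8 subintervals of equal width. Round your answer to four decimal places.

-135.3140

Δs = (4.5 − (-1))/8 = 0.6875.
f(-1) = -3, f(-0.3125) = -4923/2048, f(0.375) = 0.91015625, f(1.0625) = 6231/2048, f(1.75) = 0.09375, f(2.4375) = -24239/2048, f(3.125) = -36.64453125, f(3.8125) = -160221/2048, f(4.5) = -140.5.
T_8 = (Δs/2)·[f(s_0) + 2f(s_1) + ... + 2f(s_{7}) + f(s_8)].
Sum ≈ -135.3140.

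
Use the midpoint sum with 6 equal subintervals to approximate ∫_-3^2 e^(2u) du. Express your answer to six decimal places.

Δu = (2 − (-3))/6 = 5/6.
Midpoints: -31/12, -1.75, -11/12, -1/12, 0.75, 19/12.
f(-31/12) ≈ 0.005704, f(-1.75) ≈ 0.030197, f(-11/12) ≈ 0.159880, f(-1/12) ≈ 0.846482, f(0.75) ≈ 4.481689, f(19/12) ≈ 23.728258.
Sum = Δu · [f(-31/12) + f(-1.75) + f(-11/12) + ...].
Sum ≈ 24.376841.

24.376841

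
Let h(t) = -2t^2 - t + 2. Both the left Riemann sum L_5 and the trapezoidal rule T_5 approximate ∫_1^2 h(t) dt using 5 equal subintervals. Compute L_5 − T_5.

0.7

L_5 = -3.48.
T_5 = -4.18.
L_5 − T_5 = 0.7.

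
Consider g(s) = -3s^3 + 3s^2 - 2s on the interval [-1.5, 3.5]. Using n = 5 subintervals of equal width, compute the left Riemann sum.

Δs = (3.5 − (-1.5))/5 = 1.
Left endpoints: -1.5, -0.5, 0.5, 1.5, 2.5.
g(-1.5) = 19.875, g(-0.5) = 2.125, g(0.5) = -0.625, g(1.5) = -6.375, g(2.5) = -33.125.
Sum = Δs · [g(-1.5) + g(-0.5) + g(0.5) + g(1.5) + g(2.5)].
Sum = -18.125.

-18.125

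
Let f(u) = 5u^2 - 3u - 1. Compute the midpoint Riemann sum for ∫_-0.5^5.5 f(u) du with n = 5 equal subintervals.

Δu = (5.5 − (-0.5))/5 = 1.2.
Midpoints: 0.1, 1.3, 2.5, 3.7, 4.9.
f(0.1) = -1.25, f(1.3) = 3.55, f(2.5) = 22.75, f(3.7) = 56.35, f(4.9) = 104.35.
Sum = Δu · [f(0.1) + f(1.3) + f(2.5) + f(3.7) + f(4.9)].
Sum = 222.9.

222.9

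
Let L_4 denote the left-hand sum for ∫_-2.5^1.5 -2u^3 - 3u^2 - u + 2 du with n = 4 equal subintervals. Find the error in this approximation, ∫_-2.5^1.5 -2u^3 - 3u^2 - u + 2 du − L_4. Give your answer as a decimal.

-15

Exact integral: ∫_-2.5^1.5 f(u) du = 8.
L_4 = 23.
Error = 8 − 23 = -15.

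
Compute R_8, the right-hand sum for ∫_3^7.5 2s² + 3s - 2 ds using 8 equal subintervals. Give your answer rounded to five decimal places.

Δs = (7.5 − 3)/8 = 0.5625.
Right endpoints: 3.5625, 4.125, 4.6875, 5.25, 5.8125, 6.375, 6.9375, 7.5.
f(3.5625) = 34.0703125, f(4.125) = 44.40625, f(4.6875) = 56.0078125, f(5.25) = 68.875, f(5.8125) = 83.0078125, f(6.375) = 98.40625, f(6.9375) = 115.0703125, f(7.5) = 133.
Sum = Δs · [f(3.5625) + f(4.125) + f(4.6875) + ...].
Sum ≈ 355.97461.

355.97461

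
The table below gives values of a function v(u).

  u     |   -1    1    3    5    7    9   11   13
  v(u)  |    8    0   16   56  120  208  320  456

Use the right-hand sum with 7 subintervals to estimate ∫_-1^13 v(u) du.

2352

Δu = 2.
Sum = 2·[0 + 16 + 56 + 120 + 208 + 320 + 456] = 2352.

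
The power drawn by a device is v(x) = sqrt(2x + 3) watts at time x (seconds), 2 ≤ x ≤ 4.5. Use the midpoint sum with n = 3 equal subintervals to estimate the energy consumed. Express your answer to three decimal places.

Δx = (4.5 − 2)/3 = 5/6.
Midpoints: 29/12, 3.25, 49/12.
v(29/12) ≈ 2.799, v(3.25) ≈ 3.082, v(49/12) ≈ 3.342.
Sum = Δx · [v(29/12) + v(3.25) + v(49/12)].
Sum ≈ 7.686.

7.686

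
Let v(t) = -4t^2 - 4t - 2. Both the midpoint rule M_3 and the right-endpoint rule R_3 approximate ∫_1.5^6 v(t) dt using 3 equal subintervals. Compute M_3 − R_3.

M_3 = -356.625.
R_3 = -481.5.
M_3 − R_3 = 124.875.

124.875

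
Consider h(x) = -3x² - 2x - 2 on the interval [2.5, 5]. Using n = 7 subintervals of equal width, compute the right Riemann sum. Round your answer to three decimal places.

Δx = (5 − 2.5)/7 = 5/14.
Right endpoints: 20/7, 45/14, 25/7, 55/14, 30/7, 65/14, 5.
h(20/7) = -1578/49, h(45/14) = -7727/196, h(25/7) = -2323/49, h(55/14) = -11007/196, h(30/7) = -3218/49, h(65/14) = -14887/196, h(5) = -87.
Sum = Δx · [h(20/7) + h(45/14) + h(25/7) + ...].
Sum ≈ -144.222.

-144.222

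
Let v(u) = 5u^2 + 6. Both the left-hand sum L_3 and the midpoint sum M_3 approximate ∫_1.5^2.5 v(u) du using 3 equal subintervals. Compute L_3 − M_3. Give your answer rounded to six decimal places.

L_3 ≈ 23.17592593.
M_3 ≈ 26.37037037.
L_3 − M_3 ≈ -3.194444.

-3.194444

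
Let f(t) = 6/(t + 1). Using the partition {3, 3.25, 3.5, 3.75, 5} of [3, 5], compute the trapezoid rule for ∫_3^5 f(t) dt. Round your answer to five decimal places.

Subinterval widths: 0.25, 0.25, 0.25, 1.25.
f(3) = 1.5, f(3.25) = 24/17, f(3.5) = 4/3, f(3.75) = 24/19, f(5) = 1.
On each subinterval the trapezoid contributes (Δt_i/2)·[f(t_{i-1}) + f(t_i)].
Sum ≈ 2.44614.

2.44614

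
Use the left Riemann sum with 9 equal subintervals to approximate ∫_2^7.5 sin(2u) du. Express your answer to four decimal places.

-0.3837

Δu = (7.5 − 2)/9 = 11/18.
Left endpoints: 2, 47/18, 29/9, 23/6, 40/9, 91/18, 17/3, 113/18, 62/9.
f(2) ≈ -0.7568, f(47/18) ≈ -0.8728, f(29/9) ≈ 0.1606, f(23/6) ≈ 0.9825, f(40/9) ≈ 0.5106, f(91/18) ≈ -0.6337, f(17/3) ≈ -0.9435, f(113/18) ≈ -0.0108, f(62/9) ≈ 0.9361.
Sum = Δu · [f(2) + f(47/18) + f(29/9) + ...].
Sum ≈ -0.3837.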